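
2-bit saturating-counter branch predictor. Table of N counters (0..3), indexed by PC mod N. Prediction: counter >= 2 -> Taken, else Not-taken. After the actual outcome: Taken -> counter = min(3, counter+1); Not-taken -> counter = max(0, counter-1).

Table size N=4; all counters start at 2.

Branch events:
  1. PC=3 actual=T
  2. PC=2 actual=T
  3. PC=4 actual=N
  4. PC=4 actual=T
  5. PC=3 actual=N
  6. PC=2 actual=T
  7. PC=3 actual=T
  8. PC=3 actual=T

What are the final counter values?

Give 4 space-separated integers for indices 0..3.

Ev 1: PC=3 idx=3 pred=T actual=T -> ctr[3]=3
Ev 2: PC=2 idx=2 pred=T actual=T -> ctr[2]=3
Ev 3: PC=4 idx=0 pred=T actual=N -> ctr[0]=1
Ev 4: PC=4 idx=0 pred=N actual=T -> ctr[0]=2
Ev 5: PC=3 idx=3 pred=T actual=N -> ctr[3]=2
Ev 6: PC=2 idx=2 pred=T actual=T -> ctr[2]=3
Ev 7: PC=3 idx=3 pred=T actual=T -> ctr[3]=3
Ev 8: PC=3 idx=3 pred=T actual=T -> ctr[3]=3

Answer: 2 2 3 3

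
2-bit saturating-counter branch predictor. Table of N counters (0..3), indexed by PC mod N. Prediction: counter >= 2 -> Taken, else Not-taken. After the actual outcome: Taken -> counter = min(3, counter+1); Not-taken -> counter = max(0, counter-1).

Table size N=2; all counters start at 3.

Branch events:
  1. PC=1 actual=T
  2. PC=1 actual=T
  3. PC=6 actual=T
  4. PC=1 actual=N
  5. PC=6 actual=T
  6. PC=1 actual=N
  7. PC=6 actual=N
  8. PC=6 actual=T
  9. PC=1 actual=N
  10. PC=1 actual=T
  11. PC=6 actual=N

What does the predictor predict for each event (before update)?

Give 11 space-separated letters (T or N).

Ev 1: PC=1 idx=1 pred=T actual=T -> ctr[1]=3
Ev 2: PC=1 idx=1 pred=T actual=T -> ctr[1]=3
Ev 3: PC=6 idx=0 pred=T actual=T -> ctr[0]=3
Ev 4: PC=1 idx=1 pred=T actual=N -> ctr[1]=2
Ev 5: PC=6 idx=0 pred=T actual=T -> ctr[0]=3
Ev 6: PC=1 idx=1 pred=T actual=N -> ctr[1]=1
Ev 7: PC=6 idx=0 pred=T actual=N -> ctr[0]=2
Ev 8: PC=6 idx=0 pred=T actual=T -> ctr[0]=3
Ev 9: PC=1 idx=1 pred=N actual=N -> ctr[1]=0
Ev 10: PC=1 idx=1 pred=N actual=T -> ctr[1]=1
Ev 11: PC=6 idx=0 pred=T actual=N -> ctr[0]=2

Answer: T T T T T T T T N N T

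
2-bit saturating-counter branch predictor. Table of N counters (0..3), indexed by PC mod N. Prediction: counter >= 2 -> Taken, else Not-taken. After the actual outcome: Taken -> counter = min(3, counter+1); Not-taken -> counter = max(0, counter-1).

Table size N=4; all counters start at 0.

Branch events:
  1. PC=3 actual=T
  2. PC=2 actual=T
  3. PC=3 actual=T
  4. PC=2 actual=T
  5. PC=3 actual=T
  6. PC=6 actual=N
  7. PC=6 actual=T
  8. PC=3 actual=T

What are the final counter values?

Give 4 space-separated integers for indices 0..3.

Answer: 0 0 2 3

Derivation:
Ev 1: PC=3 idx=3 pred=N actual=T -> ctr[3]=1
Ev 2: PC=2 idx=2 pred=N actual=T -> ctr[2]=1
Ev 3: PC=3 idx=3 pred=N actual=T -> ctr[3]=2
Ev 4: PC=2 idx=2 pred=N actual=T -> ctr[2]=2
Ev 5: PC=3 idx=3 pred=T actual=T -> ctr[3]=3
Ev 6: PC=6 idx=2 pred=T actual=N -> ctr[2]=1
Ev 7: PC=6 idx=2 pred=N actual=T -> ctr[2]=2
Ev 8: PC=3 idx=3 pred=T actual=T -> ctr[3]=3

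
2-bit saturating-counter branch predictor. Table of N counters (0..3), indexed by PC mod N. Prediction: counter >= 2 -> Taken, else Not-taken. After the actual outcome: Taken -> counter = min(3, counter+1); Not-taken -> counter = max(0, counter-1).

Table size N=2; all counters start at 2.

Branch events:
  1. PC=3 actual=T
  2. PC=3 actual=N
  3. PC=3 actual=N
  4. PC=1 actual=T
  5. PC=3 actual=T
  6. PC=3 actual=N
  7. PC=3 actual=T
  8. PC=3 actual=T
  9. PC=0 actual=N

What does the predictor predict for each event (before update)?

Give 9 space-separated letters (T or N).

Ev 1: PC=3 idx=1 pred=T actual=T -> ctr[1]=3
Ev 2: PC=3 idx=1 pred=T actual=N -> ctr[1]=2
Ev 3: PC=3 idx=1 pred=T actual=N -> ctr[1]=1
Ev 4: PC=1 idx=1 pred=N actual=T -> ctr[1]=2
Ev 5: PC=3 idx=1 pred=T actual=T -> ctr[1]=3
Ev 6: PC=3 idx=1 pred=T actual=N -> ctr[1]=2
Ev 7: PC=3 idx=1 pred=T actual=T -> ctr[1]=3
Ev 8: PC=3 idx=1 pred=T actual=T -> ctr[1]=3
Ev 9: PC=0 idx=0 pred=T actual=N -> ctr[0]=1

Answer: T T T N T T T T T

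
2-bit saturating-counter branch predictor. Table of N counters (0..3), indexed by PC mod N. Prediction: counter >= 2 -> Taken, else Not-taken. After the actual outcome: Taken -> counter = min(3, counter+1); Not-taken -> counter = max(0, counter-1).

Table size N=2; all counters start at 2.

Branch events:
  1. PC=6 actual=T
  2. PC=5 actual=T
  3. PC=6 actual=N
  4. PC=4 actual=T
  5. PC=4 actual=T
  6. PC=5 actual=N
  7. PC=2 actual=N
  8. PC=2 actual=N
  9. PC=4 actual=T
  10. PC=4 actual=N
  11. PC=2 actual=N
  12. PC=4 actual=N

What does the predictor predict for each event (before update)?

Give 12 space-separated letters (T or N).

Ev 1: PC=6 idx=0 pred=T actual=T -> ctr[0]=3
Ev 2: PC=5 idx=1 pred=T actual=T -> ctr[1]=3
Ev 3: PC=6 idx=0 pred=T actual=N -> ctr[0]=2
Ev 4: PC=4 idx=0 pred=T actual=T -> ctr[0]=3
Ev 5: PC=4 idx=0 pred=T actual=T -> ctr[0]=3
Ev 6: PC=5 idx=1 pred=T actual=N -> ctr[1]=2
Ev 7: PC=2 idx=0 pred=T actual=N -> ctr[0]=2
Ev 8: PC=2 idx=0 pred=T actual=N -> ctr[0]=1
Ev 9: PC=4 idx=0 pred=N actual=T -> ctr[0]=2
Ev 10: PC=4 idx=0 pred=T actual=N -> ctr[0]=1
Ev 11: PC=2 idx=0 pred=N actual=N -> ctr[0]=0
Ev 12: PC=4 idx=0 pred=N actual=N -> ctr[0]=0

Answer: T T T T T T T T N T N N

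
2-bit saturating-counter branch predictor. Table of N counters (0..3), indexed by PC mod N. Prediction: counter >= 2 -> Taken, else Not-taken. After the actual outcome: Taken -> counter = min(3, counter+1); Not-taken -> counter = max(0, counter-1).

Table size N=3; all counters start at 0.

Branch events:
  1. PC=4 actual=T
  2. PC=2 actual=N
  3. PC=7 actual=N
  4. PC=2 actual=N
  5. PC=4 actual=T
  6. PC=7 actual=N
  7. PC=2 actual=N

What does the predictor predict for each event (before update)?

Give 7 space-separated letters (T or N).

Answer: N N N N N N N

Derivation:
Ev 1: PC=4 idx=1 pred=N actual=T -> ctr[1]=1
Ev 2: PC=2 idx=2 pred=N actual=N -> ctr[2]=0
Ev 3: PC=7 idx=1 pred=N actual=N -> ctr[1]=0
Ev 4: PC=2 idx=2 pred=N actual=N -> ctr[2]=0
Ev 5: PC=4 idx=1 pred=N actual=T -> ctr[1]=1
Ev 6: PC=7 idx=1 pred=N actual=N -> ctr[1]=0
Ev 7: PC=2 idx=2 pred=N actual=N -> ctr[2]=0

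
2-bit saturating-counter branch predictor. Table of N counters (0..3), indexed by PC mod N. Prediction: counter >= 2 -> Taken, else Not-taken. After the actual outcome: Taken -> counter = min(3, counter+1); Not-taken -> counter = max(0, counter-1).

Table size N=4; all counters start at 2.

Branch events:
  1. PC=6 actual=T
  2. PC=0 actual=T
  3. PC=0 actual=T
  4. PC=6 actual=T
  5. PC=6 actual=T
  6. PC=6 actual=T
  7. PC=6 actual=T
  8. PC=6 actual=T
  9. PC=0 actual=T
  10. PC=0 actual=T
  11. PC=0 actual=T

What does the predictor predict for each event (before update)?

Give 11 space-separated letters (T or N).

Answer: T T T T T T T T T T T

Derivation:
Ev 1: PC=6 idx=2 pred=T actual=T -> ctr[2]=3
Ev 2: PC=0 idx=0 pred=T actual=T -> ctr[0]=3
Ev 3: PC=0 idx=0 pred=T actual=T -> ctr[0]=3
Ev 4: PC=6 idx=2 pred=T actual=T -> ctr[2]=3
Ev 5: PC=6 idx=2 pred=T actual=T -> ctr[2]=3
Ev 6: PC=6 idx=2 pred=T actual=T -> ctr[2]=3
Ev 7: PC=6 idx=2 pred=T actual=T -> ctr[2]=3
Ev 8: PC=6 idx=2 pred=T actual=T -> ctr[2]=3
Ev 9: PC=0 idx=0 pred=T actual=T -> ctr[0]=3
Ev 10: PC=0 idx=0 pred=T actual=T -> ctr[0]=3
Ev 11: PC=0 idx=0 pred=T actual=T -> ctr[0]=3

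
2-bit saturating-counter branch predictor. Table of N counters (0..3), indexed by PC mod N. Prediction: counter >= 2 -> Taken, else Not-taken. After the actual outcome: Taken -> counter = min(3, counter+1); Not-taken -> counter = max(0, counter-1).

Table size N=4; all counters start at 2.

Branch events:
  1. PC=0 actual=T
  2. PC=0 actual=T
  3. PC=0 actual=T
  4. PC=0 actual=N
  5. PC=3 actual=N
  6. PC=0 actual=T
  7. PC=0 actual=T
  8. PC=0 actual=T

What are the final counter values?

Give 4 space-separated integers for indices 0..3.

Answer: 3 2 2 1

Derivation:
Ev 1: PC=0 idx=0 pred=T actual=T -> ctr[0]=3
Ev 2: PC=0 idx=0 pred=T actual=T -> ctr[0]=3
Ev 3: PC=0 idx=0 pred=T actual=T -> ctr[0]=3
Ev 4: PC=0 idx=0 pred=T actual=N -> ctr[0]=2
Ev 5: PC=3 idx=3 pred=T actual=N -> ctr[3]=1
Ev 6: PC=0 idx=0 pred=T actual=T -> ctr[0]=3
Ev 7: PC=0 idx=0 pred=T actual=T -> ctr[0]=3
Ev 8: PC=0 idx=0 pred=T actual=T -> ctr[0]=3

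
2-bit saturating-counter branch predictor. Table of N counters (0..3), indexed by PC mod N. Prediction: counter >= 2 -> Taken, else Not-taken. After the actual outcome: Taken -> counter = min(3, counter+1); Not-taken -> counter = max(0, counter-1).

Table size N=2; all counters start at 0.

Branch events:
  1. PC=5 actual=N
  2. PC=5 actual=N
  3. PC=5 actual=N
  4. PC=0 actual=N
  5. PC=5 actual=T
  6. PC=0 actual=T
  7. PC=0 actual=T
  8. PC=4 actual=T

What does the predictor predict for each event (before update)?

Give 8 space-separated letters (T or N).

Ev 1: PC=5 idx=1 pred=N actual=N -> ctr[1]=0
Ev 2: PC=5 idx=1 pred=N actual=N -> ctr[1]=0
Ev 3: PC=5 idx=1 pred=N actual=N -> ctr[1]=0
Ev 4: PC=0 idx=0 pred=N actual=N -> ctr[0]=0
Ev 5: PC=5 idx=1 pred=N actual=T -> ctr[1]=1
Ev 6: PC=0 idx=0 pred=N actual=T -> ctr[0]=1
Ev 7: PC=0 idx=0 pred=N actual=T -> ctr[0]=2
Ev 8: PC=4 idx=0 pred=T actual=T -> ctr[0]=3

Answer: N N N N N N N T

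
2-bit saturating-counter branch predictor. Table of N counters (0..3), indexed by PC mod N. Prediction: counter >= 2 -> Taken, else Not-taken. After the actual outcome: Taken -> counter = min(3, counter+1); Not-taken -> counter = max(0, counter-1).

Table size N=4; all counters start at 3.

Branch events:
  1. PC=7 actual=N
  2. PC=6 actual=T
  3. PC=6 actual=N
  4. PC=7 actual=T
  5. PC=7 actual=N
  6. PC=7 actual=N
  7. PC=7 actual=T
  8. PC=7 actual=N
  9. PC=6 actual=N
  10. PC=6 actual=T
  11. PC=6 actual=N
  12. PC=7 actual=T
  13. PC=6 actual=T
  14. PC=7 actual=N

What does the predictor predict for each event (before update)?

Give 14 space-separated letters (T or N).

Ev 1: PC=7 idx=3 pred=T actual=N -> ctr[3]=2
Ev 2: PC=6 idx=2 pred=T actual=T -> ctr[2]=3
Ev 3: PC=6 idx=2 pred=T actual=N -> ctr[2]=2
Ev 4: PC=7 idx=3 pred=T actual=T -> ctr[3]=3
Ev 5: PC=7 idx=3 pred=T actual=N -> ctr[3]=2
Ev 6: PC=7 idx=3 pred=T actual=N -> ctr[3]=1
Ev 7: PC=7 idx=3 pred=N actual=T -> ctr[3]=2
Ev 8: PC=7 idx=3 pred=T actual=N -> ctr[3]=1
Ev 9: PC=6 idx=2 pred=T actual=N -> ctr[2]=1
Ev 10: PC=6 idx=2 pred=N actual=T -> ctr[2]=2
Ev 11: PC=6 idx=2 pred=T actual=N -> ctr[2]=1
Ev 12: PC=7 idx=3 pred=N actual=T -> ctr[3]=2
Ev 13: PC=6 idx=2 pred=N actual=T -> ctr[2]=2
Ev 14: PC=7 idx=3 pred=T actual=N -> ctr[3]=1

Answer: T T T T T T N T T N T N N T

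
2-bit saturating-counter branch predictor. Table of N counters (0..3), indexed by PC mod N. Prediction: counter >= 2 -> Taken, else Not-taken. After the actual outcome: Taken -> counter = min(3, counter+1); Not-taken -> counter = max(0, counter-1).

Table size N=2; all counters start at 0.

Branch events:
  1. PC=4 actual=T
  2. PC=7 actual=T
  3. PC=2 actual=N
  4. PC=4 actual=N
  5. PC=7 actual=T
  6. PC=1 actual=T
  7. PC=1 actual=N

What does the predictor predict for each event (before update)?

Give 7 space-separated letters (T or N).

Ev 1: PC=4 idx=0 pred=N actual=T -> ctr[0]=1
Ev 2: PC=7 idx=1 pred=N actual=T -> ctr[1]=1
Ev 3: PC=2 idx=0 pred=N actual=N -> ctr[0]=0
Ev 4: PC=4 idx=0 pred=N actual=N -> ctr[0]=0
Ev 5: PC=7 idx=1 pred=N actual=T -> ctr[1]=2
Ev 6: PC=1 idx=1 pred=T actual=T -> ctr[1]=3
Ev 7: PC=1 idx=1 pred=T actual=N -> ctr[1]=2

Answer: N N N N N T T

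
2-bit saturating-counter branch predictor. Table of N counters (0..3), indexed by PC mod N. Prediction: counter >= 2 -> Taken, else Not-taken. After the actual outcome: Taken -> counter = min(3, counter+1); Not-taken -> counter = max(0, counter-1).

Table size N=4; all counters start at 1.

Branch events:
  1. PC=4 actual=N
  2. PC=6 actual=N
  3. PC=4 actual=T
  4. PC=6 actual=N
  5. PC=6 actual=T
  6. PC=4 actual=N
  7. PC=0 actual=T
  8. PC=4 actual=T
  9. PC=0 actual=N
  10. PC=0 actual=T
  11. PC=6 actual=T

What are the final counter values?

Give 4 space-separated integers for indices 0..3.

Ev 1: PC=4 idx=0 pred=N actual=N -> ctr[0]=0
Ev 2: PC=6 idx=2 pred=N actual=N -> ctr[2]=0
Ev 3: PC=4 idx=0 pred=N actual=T -> ctr[0]=1
Ev 4: PC=6 idx=2 pred=N actual=N -> ctr[2]=0
Ev 5: PC=6 idx=2 pred=N actual=T -> ctr[2]=1
Ev 6: PC=4 idx=0 pred=N actual=N -> ctr[0]=0
Ev 7: PC=0 idx=0 pred=N actual=T -> ctr[0]=1
Ev 8: PC=4 idx=0 pred=N actual=T -> ctr[0]=2
Ev 9: PC=0 idx=0 pred=T actual=N -> ctr[0]=1
Ev 10: PC=0 idx=0 pred=N actual=T -> ctr[0]=2
Ev 11: PC=6 idx=2 pred=N actual=T -> ctr[2]=2

Answer: 2 1 2 1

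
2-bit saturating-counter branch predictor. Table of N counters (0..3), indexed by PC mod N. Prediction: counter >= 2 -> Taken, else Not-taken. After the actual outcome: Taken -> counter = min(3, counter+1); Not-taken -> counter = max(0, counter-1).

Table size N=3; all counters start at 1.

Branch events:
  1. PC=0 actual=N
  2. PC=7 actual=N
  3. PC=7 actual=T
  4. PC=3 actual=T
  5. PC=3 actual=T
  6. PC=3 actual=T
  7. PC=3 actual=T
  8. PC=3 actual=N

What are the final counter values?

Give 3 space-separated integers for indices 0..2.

Ev 1: PC=0 idx=0 pred=N actual=N -> ctr[0]=0
Ev 2: PC=7 idx=1 pred=N actual=N -> ctr[1]=0
Ev 3: PC=7 idx=1 pred=N actual=T -> ctr[1]=1
Ev 4: PC=3 idx=0 pred=N actual=T -> ctr[0]=1
Ev 5: PC=3 idx=0 pred=N actual=T -> ctr[0]=2
Ev 6: PC=3 idx=0 pred=T actual=T -> ctr[0]=3
Ev 7: PC=3 idx=0 pred=T actual=T -> ctr[0]=3
Ev 8: PC=3 idx=0 pred=T actual=N -> ctr[0]=2

Answer: 2 1 1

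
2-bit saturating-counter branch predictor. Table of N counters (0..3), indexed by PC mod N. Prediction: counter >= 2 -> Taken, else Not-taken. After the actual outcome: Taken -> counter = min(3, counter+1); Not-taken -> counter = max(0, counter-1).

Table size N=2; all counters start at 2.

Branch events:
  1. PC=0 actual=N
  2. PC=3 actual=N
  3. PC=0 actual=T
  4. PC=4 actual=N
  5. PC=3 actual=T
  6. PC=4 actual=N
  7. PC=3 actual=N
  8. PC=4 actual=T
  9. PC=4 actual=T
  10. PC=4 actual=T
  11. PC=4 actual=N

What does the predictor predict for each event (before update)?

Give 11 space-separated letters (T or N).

Answer: T T N T N N T N N T T

Derivation:
Ev 1: PC=0 idx=0 pred=T actual=N -> ctr[0]=1
Ev 2: PC=3 idx=1 pred=T actual=N -> ctr[1]=1
Ev 3: PC=0 idx=0 pred=N actual=T -> ctr[0]=2
Ev 4: PC=4 idx=0 pred=T actual=N -> ctr[0]=1
Ev 5: PC=3 idx=1 pred=N actual=T -> ctr[1]=2
Ev 6: PC=4 idx=0 pred=N actual=N -> ctr[0]=0
Ev 7: PC=3 idx=1 pred=T actual=N -> ctr[1]=1
Ev 8: PC=4 idx=0 pred=N actual=T -> ctr[0]=1
Ev 9: PC=4 idx=0 pred=N actual=T -> ctr[0]=2
Ev 10: PC=4 idx=0 pred=T actual=T -> ctr[0]=3
Ev 11: PC=4 idx=0 pred=T actual=N -> ctr[0]=2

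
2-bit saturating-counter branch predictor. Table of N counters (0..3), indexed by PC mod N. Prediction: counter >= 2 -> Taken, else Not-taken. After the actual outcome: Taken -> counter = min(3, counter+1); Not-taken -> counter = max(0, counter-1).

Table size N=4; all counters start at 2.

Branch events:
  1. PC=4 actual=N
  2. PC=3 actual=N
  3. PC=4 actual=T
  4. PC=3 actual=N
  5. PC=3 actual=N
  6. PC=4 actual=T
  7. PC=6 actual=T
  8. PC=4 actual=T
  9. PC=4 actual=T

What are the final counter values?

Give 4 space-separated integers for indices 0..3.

Ev 1: PC=4 idx=0 pred=T actual=N -> ctr[0]=1
Ev 2: PC=3 idx=3 pred=T actual=N -> ctr[3]=1
Ev 3: PC=4 idx=0 pred=N actual=T -> ctr[0]=2
Ev 4: PC=3 idx=3 pred=N actual=N -> ctr[3]=0
Ev 5: PC=3 idx=3 pred=N actual=N -> ctr[3]=0
Ev 6: PC=4 idx=0 pred=T actual=T -> ctr[0]=3
Ev 7: PC=6 idx=2 pred=T actual=T -> ctr[2]=3
Ev 8: PC=4 idx=0 pred=T actual=T -> ctr[0]=3
Ev 9: PC=4 idx=0 pred=T actual=T -> ctr[0]=3

Answer: 3 2 3 0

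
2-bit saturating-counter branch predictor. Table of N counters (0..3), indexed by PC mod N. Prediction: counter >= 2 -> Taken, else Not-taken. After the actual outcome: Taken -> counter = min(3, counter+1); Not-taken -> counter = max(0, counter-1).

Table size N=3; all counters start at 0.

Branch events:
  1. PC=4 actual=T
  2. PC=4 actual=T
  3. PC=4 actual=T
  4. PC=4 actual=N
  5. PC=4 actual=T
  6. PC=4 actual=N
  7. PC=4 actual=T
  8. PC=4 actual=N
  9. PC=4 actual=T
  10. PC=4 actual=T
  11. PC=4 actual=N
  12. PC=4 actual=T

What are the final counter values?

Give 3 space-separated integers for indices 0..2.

Answer: 0 3 0

Derivation:
Ev 1: PC=4 idx=1 pred=N actual=T -> ctr[1]=1
Ev 2: PC=4 idx=1 pred=N actual=T -> ctr[1]=2
Ev 3: PC=4 idx=1 pred=T actual=T -> ctr[1]=3
Ev 4: PC=4 idx=1 pred=T actual=N -> ctr[1]=2
Ev 5: PC=4 idx=1 pred=T actual=T -> ctr[1]=3
Ev 6: PC=4 idx=1 pred=T actual=N -> ctr[1]=2
Ev 7: PC=4 idx=1 pred=T actual=T -> ctr[1]=3
Ev 8: PC=4 idx=1 pred=T actual=N -> ctr[1]=2
Ev 9: PC=4 idx=1 pred=T actual=T -> ctr[1]=3
Ev 10: PC=4 idx=1 pred=T actual=T -> ctr[1]=3
Ev 11: PC=4 idx=1 pred=T actual=N -> ctr[1]=2
Ev 12: PC=4 idx=1 pred=T actual=T -> ctr[1]=3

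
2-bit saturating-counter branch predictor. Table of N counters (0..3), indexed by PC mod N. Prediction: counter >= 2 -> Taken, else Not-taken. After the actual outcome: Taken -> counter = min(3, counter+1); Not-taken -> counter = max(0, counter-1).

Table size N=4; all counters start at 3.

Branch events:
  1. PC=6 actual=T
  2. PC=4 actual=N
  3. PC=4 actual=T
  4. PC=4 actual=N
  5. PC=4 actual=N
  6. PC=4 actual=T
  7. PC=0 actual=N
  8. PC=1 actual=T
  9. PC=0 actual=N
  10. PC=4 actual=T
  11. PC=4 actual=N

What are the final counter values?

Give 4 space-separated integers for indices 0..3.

Answer: 0 3 3 3

Derivation:
Ev 1: PC=6 idx=2 pred=T actual=T -> ctr[2]=3
Ev 2: PC=4 idx=0 pred=T actual=N -> ctr[0]=2
Ev 3: PC=4 idx=0 pred=T actual=T -> ctr[0]=3
Ev 4: PC=4 idx=0 pred=T actual=N -> ctr[0]=2
Ev 5: PC=4 idx=0 pred=T actual=N -> ctr[0]=1
Ev 6: PC=4 idx=0 pred=N actual=T -> ctr[0]=2
Ev 7: PC=0 idx=0 pred=T actual=N -> ctr[0]=1
Ev 8: PC=1 idx=1 pred=T actual=T -> ctr[1]=3
Ev 9: PC=0 idx=0 pred=N actual=N -> ctr[0]=0
Ev 10: PC=4 idx=0 pred=N actual=T -> ctr[0]=1
Ev 11: PC=4 idx=0 pred=N actual=N -> ctr[0]=0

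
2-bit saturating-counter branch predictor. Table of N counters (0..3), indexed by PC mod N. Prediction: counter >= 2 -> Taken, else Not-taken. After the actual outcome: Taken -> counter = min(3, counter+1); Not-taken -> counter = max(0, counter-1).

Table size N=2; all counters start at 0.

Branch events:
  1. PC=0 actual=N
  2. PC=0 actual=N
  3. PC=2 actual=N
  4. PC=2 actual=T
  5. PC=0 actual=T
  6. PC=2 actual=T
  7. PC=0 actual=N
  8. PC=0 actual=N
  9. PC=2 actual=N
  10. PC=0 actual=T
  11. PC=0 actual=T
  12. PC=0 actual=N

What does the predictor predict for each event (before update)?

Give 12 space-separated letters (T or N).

Ev 1: PC=0 idx=0 pred=N actual=N -> ctr[0]=0
Ev 2: PC=0 idx=0 pred=N actual=N -> ctr[0]=0
Ev 3: PC=2 idx=0 pred=N actual=N -> ctr[0]=0
Ev 4: PC=2 idx=0 pred=N actual=T -> ctr[0]=1
Ev 5: PC=0 idx=0 pred=N actual=T -> ctr[0]=2
Ev 6: PC=2 idx=0 pred=T actual=T -> ctr[0]=3
Ev 7: PC=0 idx=0 pred=T actual=N -> ctr[0]=2
Ev 8: PC=0 idx=0 pred=T actual=N -> ctr[0]=1
Ev 9: PC=2 idx=0 pred=N actual=N -> ctr[0]=0
Ev 10: PC=0 idx=0 pred=N actual=T -> ctr[0]=1
Ev 11: PC=0 idx=0 pred=N actual=T -> ctr[0]=2
Ev 12: PC=0 idx=0 pred=T actual=N -> ctr[0]=1

Answer: N N N N N T T T N N N T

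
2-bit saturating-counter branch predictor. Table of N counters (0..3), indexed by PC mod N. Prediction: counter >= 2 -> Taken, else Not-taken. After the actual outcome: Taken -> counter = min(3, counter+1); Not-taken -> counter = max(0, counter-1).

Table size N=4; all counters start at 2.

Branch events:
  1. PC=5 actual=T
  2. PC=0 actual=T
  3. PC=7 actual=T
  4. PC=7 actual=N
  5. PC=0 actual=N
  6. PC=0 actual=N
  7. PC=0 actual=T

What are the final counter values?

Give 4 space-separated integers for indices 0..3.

Answer: 2 3 2 2

Derivation:
Ev 1: PC=5 idx=1 pred=T actual=T -> ctr[1]=3
Ev 2: PC=0 idx=0 pred=T actual=T -> ctr[0]=3
Ev 3: PC=7 idx=3 pred=T actual=T -> ctr[3]=3
Ev 4: PC=7 idx=3 pred=T actual=N -> ctr[3]=2
Ev 5: PC=0 idx=0 pred=T actual=N -> ctr[0]=2
Ev 6: PC=0 idx=0 pred=T actual=N -> ctr[0]=1
Ev 7: PC=0 idx=0 pred=N actual=T -> ctr[0]=2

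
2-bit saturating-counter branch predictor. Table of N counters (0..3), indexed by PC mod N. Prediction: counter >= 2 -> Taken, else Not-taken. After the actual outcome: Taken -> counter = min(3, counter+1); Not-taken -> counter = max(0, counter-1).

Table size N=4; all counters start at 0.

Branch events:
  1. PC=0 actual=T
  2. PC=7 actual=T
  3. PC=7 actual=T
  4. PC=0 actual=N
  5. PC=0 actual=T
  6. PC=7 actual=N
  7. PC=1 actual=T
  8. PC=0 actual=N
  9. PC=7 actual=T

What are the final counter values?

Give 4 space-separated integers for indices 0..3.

Ev 1: PC=0 idx=0 pred=N actual=T -> ctr[0]=1
Ev 2: PC=7 idx=3 pred=N actual=T -> ctr[3]=1
Ev 3: PC=7 idx=3 pred=N actual=T -> ctr[3]=2
Ev 4: PC=0 idx=0 pred=N actual=N -> ctr[0]=0
Ev 5: PC=0 idx=0 pred=N actual=T -> ctr[0]=1
Ev 6: PC=7 idx=3 pred=T actual=N -> ctr[3]=1
Ev 7: PC=1 idx=1 pred=N actual=T -> ctr[1]=1
Ev 8: PC=0 idx=0 pred=N actual=N -> ctr[0]=0
Ev 9: PC=7 idx=3 pred=N actual=T -> ctr[3]=2

Answer: 0 1 0 2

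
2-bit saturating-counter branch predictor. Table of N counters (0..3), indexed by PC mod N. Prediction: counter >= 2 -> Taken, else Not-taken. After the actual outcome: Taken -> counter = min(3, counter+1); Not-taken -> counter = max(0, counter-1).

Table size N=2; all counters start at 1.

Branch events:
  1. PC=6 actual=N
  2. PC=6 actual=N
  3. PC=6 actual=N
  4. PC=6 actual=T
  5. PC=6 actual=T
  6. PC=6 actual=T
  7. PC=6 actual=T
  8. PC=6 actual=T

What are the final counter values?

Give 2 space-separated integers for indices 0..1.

Ev 1: PC=6 idx=0 pred=N actual=N -> ctr[0]=0
Ev 2: PC=6 idx=0 pred=N actual=N -> ctr[0]=0
Ev 3: PC=6 idx=0 pred=N actual=N -> ctr[0]=0
Ev 4: PC=6 idx=0 pred=N actual=T -> ctr[0]=1
Ev 5: PC=6 idx=0 pred=N actual=T -> ctr[0]=2
Ev 6: PC=6 idx=0 pred=T actual=T -> ctr[0]=3
Ev 7: PC=6 idx=0 pred=T actual=T -> ctr[0]=3
Ev 8: PC=6 idx=0 pred=T actual=T -> ctr[0]=3

Answer: 3 1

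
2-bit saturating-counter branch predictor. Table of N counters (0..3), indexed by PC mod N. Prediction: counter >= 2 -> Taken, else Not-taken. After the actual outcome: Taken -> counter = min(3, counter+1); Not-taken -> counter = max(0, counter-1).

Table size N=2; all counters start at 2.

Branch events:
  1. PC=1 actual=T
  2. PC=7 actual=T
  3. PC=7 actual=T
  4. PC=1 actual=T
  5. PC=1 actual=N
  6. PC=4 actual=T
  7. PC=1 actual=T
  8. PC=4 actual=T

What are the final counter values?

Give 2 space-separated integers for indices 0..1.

Answer: 3 3

Derivation:
Ev 1: PC=1 idx=1 pred=T actual=T -> ctr[1]=3
Ev 2: PC=7 idx=1 pred=T actual=T -> ctr[1]=3
Ev 3: PC=7 idx=1 pred=T actual=T -> ctr[1]=3
Ev 4: PC=1 idx=1 pred=T actual=T -> ctr[1]=3
Ev 5: PC=1 idx=1 pred=T actual=N -> ctr[1]=2
Ev 6: PC=4 idx=0 pred=T actual=T -> ctr[0]=3
Ev 7: PC=1 idx=1 pred=T actual=T -> ctr[1]=3
Ev 8: PC=4 idx=0 pred=T actual=T -> ctr[0]=3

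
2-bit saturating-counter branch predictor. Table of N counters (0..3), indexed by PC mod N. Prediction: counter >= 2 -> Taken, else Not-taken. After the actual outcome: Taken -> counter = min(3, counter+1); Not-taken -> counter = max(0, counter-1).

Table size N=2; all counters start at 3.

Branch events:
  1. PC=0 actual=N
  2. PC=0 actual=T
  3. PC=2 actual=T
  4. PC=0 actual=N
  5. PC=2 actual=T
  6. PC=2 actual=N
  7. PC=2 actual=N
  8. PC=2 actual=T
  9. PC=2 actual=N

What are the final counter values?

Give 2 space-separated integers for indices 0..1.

Ev 1: PC=0 idx=0 pred=T actual=N -> ctr[0]=2
Ev 2: PC=0 idx=0 pred=T actual=T -> ctr[0]=3
Ev 3: PC=2 idx=0 pred=T actual=T -> ctr[0]=3
Ev 4: PC=0 idx=0 pred=T actual=N -> ctr[0]=2
Ev 5: PC=2 idx=0 pred=T actual=T -> ctr[0]=3
Ev 6: PC=2 idx=0 pred=T actual=N -> ctr[0]=2
Ev 7: PC=2 idx=0 pred=T actual=N -> ctr[0]=1
Ev 8: PC=2 idx=0 pred=N actual=T -> ctr[0]=2
Ev 9: PC=2 idx=0 pred=T actual=N -> ctr[0]=1

Answer: 1 3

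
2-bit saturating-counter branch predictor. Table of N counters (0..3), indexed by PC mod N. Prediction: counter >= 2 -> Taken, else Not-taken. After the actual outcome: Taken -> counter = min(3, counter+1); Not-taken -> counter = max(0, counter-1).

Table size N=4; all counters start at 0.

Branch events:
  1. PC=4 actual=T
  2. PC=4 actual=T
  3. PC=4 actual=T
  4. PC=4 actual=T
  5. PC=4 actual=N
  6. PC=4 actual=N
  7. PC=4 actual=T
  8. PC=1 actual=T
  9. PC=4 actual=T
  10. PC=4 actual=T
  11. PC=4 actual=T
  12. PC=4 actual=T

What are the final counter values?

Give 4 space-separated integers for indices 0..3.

Ev 1: PC=4 idx=0 pred=N actual=T -> ctr[0]=1
Ev 2: PC=4 idx=0 pred=N actual=T -> ctr[0]=2
Ev 3: PC=4 idx=0 pred=T actual=T -> ctr[0]=3
Ev 4: PC=4 idx=0 pred=T actual=T -> ctr[0]=3
Ev 5: PC=4 idx=0 pred=T actual=N -> ctr[0]=2
Ev 6: PC=4 idx=0 pred=T actual=N -> ctr[0]=1
Ev 7: PC=4 idx=0 pred=N actual=T -> ctr[0]=2
Ev 8: PC=1 idx=1 pred=N actual=T -> ctr[1]=1
Ev 9: PC=4 idx=0 pred=T actual=T -> ctr[0]=3
Ev 10: PC=4 idx=0 pred=T actual=T -> ctr[0]=3
Ev 11: PC=4 idx=0 pred=T actual=T -> ctr[0]=3
Ev 12: PC=4 idx=0 pred=T actual=T -> ctr[0]=3

Answer: 3 1 0 0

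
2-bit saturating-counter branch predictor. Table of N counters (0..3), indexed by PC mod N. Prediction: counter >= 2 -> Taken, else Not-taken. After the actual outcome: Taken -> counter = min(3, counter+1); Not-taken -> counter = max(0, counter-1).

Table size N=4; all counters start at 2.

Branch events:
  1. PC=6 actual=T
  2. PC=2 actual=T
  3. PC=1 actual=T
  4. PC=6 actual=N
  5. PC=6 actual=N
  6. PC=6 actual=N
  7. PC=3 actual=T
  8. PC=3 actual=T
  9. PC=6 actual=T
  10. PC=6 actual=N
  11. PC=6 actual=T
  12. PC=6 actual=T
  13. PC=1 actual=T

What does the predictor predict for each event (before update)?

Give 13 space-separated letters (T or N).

Ev 1: PC=6 idx=2 pred=T actual=T -> ctr[2]=3
Ev 2: PC=2 idx=2 pred=T actual=T -> ctr[2]=3
Ev 3: PC=1 idx=1 pred=T actual=T -> ctr[1]=3
Ev 4: PC=6 idx=2 pred=T actual=N -> ctr[2]=2
Ev 5: PC=6 idx=2 pred=T actual=N -> ctr[2]=1
Ev 6: PC=6 idx=2 pred=N actual=N -> ctr[2]=0
Ev 7: PC=3 idx=3 pred=T actual=T -> ctr[3]=3
Ev 8: PC=3 idx=3 pred=T actual=T -> ctr[3]=3
Ev 9: PC=6 idx=2 pred=N actual=T -> ctr[2]=1
Ev 10: PC=6 idx=2 pred=N actual=N -> ctr[2]=0
Ev 11: PC=6 idx=2 pred=N actual=T -> ctr[2]=1
Ev 12: PC=6 idx=2 pred=N actual=T -> ctr[2]=2
Ev 13: PC=1 idx=1 pred=T actual=T -> ctr[1]=3

Answer: T T T T T N T T N N N N T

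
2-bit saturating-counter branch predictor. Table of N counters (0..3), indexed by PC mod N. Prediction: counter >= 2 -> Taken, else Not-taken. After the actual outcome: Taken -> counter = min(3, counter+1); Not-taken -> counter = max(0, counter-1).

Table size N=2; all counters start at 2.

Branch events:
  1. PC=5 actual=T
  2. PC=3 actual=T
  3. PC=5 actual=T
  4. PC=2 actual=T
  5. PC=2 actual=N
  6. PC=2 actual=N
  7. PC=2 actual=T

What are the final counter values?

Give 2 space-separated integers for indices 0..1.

Answer: 2 3

Derivation:
Ev 1: PC=5 idx=1 pred=T actual=T -> ctr[1]=3
Ev 2: PC=3 idx=1 pred=T actual=T -> ctr[1]=3
Ev 3: PC=5 idx=1 pred=T actual=T -> ctr[1]=3
Ev 4: PC=2 idx=0 pred=T actual=T -> ctr[0]=3
Ev 5: PC=2 idx=0 pred=T actual=N -> ctr[0]=2
Ev 6: PC=2 idx=0 pred=T actual=N -> ctr[0]=1
Ev 7: PC=2 idx=0 pred=N actual=T -> ctr[0]=2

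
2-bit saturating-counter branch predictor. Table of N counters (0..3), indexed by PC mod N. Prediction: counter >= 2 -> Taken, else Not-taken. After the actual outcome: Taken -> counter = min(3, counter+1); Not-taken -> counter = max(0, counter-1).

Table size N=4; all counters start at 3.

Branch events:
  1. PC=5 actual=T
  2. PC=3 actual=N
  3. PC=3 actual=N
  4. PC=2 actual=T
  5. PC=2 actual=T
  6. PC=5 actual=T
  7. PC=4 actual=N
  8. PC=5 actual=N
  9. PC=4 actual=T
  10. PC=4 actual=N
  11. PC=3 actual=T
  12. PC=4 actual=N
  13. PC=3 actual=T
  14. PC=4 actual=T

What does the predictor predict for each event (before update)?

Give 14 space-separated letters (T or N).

Answer: T T T T T T T T T T N T T N

Derivation:
Ev 1: PC=5 idx=1 pred=T actual=T -> ctr[1]=3
Ev 2: PC=3 idx=3 pred=T actual=N -> ctr[3]=2
Ev 3: PC=3 idx=3 pred=T actual=N -> ctr[3]=1
Ev 4: PC=2 idx=2 pred=T actual=T -> ctr[2]=3
Ev 5: PC=2 idx=2 pred=T actual=T -> ctr[2]=3
Ev 6: PC=5 idx=1 pred=T actual=T -> ctr[1]=3
Ev 7: PC=4 idx=0 pred=T actual=N -> ctr[0]=2
Ev 8: PC=5 idx=1 pred=T actual=N -> ctr[1]=2
Ev 9: PC=4 idx=0 pred=T actual=T -> ctr[0]=3
Ev 10: PC=4 idx=0 pred=T actual=N -> ctr[0]=2
Ev 11: PC=3 idx=3 pred=N actual=T -> ctr[3]=2
Ev 12: PC=4 idx=0 pred=T actual=N -> ctr[0]=1
Ev 13: PC=3 idx=3 pred=T actual=T -> ctr[3]=3
Ev 14: PC=4 idx=0 pred=N actual=T -> ctr[0]=2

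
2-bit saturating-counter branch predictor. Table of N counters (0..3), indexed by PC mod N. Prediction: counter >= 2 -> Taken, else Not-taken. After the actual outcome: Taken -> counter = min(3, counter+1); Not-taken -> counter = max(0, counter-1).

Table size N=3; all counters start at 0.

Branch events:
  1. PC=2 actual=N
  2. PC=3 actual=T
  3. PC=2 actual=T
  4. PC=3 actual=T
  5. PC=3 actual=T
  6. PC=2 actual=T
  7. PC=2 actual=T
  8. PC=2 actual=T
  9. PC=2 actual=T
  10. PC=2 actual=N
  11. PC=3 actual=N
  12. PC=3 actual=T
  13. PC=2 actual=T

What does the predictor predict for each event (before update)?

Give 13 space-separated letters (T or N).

Answer: N N N N T N T T T T T T T

Derivation:
Ev 1: PC=2 idx=2 pred=N actual=N -> ctr[2]=0
Ev 2: PC=3 idx=0 pred=N actual=T -> ctr[0]=1
Ev 3: PC=2 idx=2 pred=N actual=T -> ctr[2]=1
Ev 4: PC=3 idx=0 pred=N actual=T -> ctr[0]=2
Ev 5: PC=3 idx=0 pred=T actual=T -> ctr[0]=3
Ev 6: PC=2 idx=2 pred=N actual=T -> ctr[2]=2
Ev 7: PC=2 idx=2 pred=T actual=T -> ctr[2]=3
Ev 8: PC=2 idx=2 pred=T actual=T -> ctr[2]=3
Ev 9: PC=2 idx=2 pred=T actual=T -> ctr[2]=3
Ev 10: PC=2 idx=2 pred=T actual=N -> ctr[2]=2
Ev 11: PC=3 idx=0 pred=T actual=N -> ctr[0]=2
Ev 12: PC=3 idx=0 pred=T actual=T -> ctr[0]=3
Ev 13: PC=2 idx=2 pred=T actual=T -> ctr[2]=3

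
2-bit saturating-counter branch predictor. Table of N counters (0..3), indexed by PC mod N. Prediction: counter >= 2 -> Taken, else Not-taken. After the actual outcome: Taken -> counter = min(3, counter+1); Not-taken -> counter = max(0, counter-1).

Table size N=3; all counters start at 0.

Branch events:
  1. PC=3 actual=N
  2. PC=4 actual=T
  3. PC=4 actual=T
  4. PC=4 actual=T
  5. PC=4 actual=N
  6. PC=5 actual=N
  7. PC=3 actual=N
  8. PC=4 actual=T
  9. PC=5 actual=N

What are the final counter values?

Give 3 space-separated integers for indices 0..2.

Answer: 0 3 0

Derivation:
Ev 1: PC=3 idx=0 pred=N actual=N -> ctr[0]=0
Ev 2: PC=4 idx=1 pred=N actual=T -> ctr[1]=1
Ev 3: PC=4 idx=1 pred=N actual=T -> ctr[1]=2
Ev 4: PC=4 idx=1 pred=T actual=T -> ctr[1]=3
Ev 5: PC=4 idx=1 pred=T actual=N -> ctr[1]=2
Ev 6: PC=5 idx=2 pred=N actual=N -> ctr[2]=0
Ev 7: PC=3 idx=0 pred=N actual=N -> ctr[0]=0
Ev 8: PC=4 idx=1 pred=T actual=T -> ctr[1]=3
Ev 9: PC=5 idx=2 pred=N actual=N -> ctr[2]=0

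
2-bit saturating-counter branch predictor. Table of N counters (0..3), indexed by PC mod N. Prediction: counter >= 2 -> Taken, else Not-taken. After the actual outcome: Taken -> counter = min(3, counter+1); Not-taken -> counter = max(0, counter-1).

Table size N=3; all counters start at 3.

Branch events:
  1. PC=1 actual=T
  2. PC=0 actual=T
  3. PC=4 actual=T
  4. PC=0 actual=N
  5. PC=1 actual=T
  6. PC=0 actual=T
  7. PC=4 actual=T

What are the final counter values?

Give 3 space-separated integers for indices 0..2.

Answer: 3 3 3

Derivation:
Ev 1: PC=1 idx=1 pred=T actual=T -> ctr[1]=3
Ev 2: PC=0 idx=0 pred=T actual=T -> ctr[0]=3
Ev 3: PC=4 idx=1 pred=T actual=T -> ctr[1]=3
Ev 4: PC=0 idx=0 pred=T actual=N -> ctr[0]=2
Ev 5: PC=1 idx=1 pred=T actual=T -> ctr[1]=3
Ev 6: PC=0 idx=0 pred=T actual=T -> ctr[0]=3
Ev 7: PC=4 idx=1 pred=T actual=T -> ctr[1]=3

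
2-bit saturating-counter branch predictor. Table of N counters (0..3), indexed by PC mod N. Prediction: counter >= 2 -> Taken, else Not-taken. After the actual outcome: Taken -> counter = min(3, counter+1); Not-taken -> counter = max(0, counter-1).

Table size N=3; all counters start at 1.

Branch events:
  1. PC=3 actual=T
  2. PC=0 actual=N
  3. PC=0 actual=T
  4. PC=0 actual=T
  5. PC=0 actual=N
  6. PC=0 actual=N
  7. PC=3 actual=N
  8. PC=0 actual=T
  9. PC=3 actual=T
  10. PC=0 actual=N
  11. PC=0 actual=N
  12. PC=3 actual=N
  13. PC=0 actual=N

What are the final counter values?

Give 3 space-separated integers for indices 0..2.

Answer: 0 1 1

Derivation:
Ev 1: PC=3 idx=0 pred=N actual=T -> ctr[0]=2
Ev 2: PC=0 idx=0 pred=T actual=N -> ctr[0]=1
Ev 3: PC=0 idx=0 pred=N actual=T -> ctr[0]=2
Ev 4: PC=0 idx=0 pred=T actual=T -> ctr[0]=3
Ev 5: PC=0 idx=0 pred=T actual=N -> ctr[0]=2
Ev 6: PC=0 idx=0 pred=T actual=N -> ctr[0]=1
Ev 7: PC=3 idx=0 pred=N actual=N -> ctr[0]=0
Ev 8: PC=0 idx=0 pred=N actual=T -> ctr[0]=1
Ev 9: PC=3 idx=0 pred=N actual=T -> ctr[0]=2
Ev 10: PC=0 idx=0 pred=T actual=N -> ctr[0]=1
Ev 11: PC=0 idx=0 pred=N actual=N -> ctr[0]=0
Ev 12: PC=3 idx=0 pred=N actual=N -> ctr[0]=0
Ev 13: PC=0 idx=0 pred=N actual=N -> ctr[0]=0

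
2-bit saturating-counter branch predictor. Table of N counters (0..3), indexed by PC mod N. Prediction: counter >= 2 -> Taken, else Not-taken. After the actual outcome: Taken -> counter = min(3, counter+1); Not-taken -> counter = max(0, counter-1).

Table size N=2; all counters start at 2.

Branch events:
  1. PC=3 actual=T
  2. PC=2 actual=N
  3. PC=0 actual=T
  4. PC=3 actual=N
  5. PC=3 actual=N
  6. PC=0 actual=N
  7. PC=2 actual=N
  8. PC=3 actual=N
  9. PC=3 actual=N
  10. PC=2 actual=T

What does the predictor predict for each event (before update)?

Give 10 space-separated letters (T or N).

Ev 1: PC=3 idx=1 pred=T actual=T -> ctr[1]=3
Ev 2: PC=2 idx=0 pred=T actual=N -> ctr[0]=1
Ev 3: PC=0 idx=0 pred=N actual=T -> ctr[0]=2
Ev 4: PC=3 idx=1 pred=T actual=N -> ctr[1]=2
Ev 5: PC=3 idx=1 pred=T actual=N -> ctr[1]=1
Ev 6: PC=0 idx=0 pred=T actual=N -> ctr[0]=1
Ev 7: PC=2 idx=0 pred=N actual=N -> ctr[0]=0
Ev 8: PC=3 idx=1 pred=N actual=N -> ctr[1]=0
Ev 9: PC=3 idx=1 pred=N actual=N -> ctr[1]=0
Ev 10: PC=2 idx=0 pred=N actual=T -> ctr[0]=1

Answer: T T N T T T N N N N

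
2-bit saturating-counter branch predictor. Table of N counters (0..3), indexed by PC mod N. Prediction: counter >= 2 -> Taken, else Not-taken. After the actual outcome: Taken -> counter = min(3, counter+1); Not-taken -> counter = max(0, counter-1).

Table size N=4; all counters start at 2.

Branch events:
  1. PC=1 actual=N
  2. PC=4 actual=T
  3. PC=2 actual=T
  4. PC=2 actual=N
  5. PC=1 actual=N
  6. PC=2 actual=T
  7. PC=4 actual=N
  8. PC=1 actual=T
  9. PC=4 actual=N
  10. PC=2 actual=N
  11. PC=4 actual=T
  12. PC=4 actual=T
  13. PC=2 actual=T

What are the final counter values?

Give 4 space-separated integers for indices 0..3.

Ev 1: PC=1 idx=1 pred=T actual=N -> ctr[1]=1
Ev 2: PC=4 idx=0 pred=T actual=T -> ctr[0]=3
Ev 3: PC=2 idx=2 pred=T actual=T -> ctr[2]=3
Ev 4: PC=2 idx=2 pred=T actual=N -> ctr[2]=2
Ev 5: PC=1 idx=1 pred=N actual=N -> ctr[1]=0
Ev 6: PC=2 idx=2 pred=T actual=T -> ctr[2]=3
Ev 7: PC=4 idx=0 pred=T actual=N -> ctr[0]=2
Ev 8: PC=1 idx=1 pred=N actual=T -> ctr[1]=1
Ev 9: PC=4 idx=0 pred=T actual=N -> ctr[0]=1
Ev 10: PC=2 idx=2 pred=T actual=N -> ctr[2]=2
Ev 11: PC=4 idx=0 pred=N actual=T -> ctr[0]=2
Ev 12: PC=4 idx=0 pred=T actual=T -> ctr[0]=3
Ev 13: PC=2 idx=2 pred=T actual=T -> ctr[2]=3

Answer: 3 1 3 2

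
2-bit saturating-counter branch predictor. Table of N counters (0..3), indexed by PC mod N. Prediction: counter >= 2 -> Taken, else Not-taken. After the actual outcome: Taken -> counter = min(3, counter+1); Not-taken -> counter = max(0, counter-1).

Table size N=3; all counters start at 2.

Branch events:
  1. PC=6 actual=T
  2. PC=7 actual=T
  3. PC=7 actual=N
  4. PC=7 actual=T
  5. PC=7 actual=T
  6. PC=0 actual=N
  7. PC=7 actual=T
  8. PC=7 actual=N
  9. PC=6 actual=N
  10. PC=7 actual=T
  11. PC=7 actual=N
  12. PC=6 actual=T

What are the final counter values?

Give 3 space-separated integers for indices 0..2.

Answer: 2 2 2

Derivation:
Ev 1: PC=6 idx=0 pred=T actual=T -> ctr[0]=3
Ev 2: PC=7 idx=1 pred=T actual=T -> ctr[1]=3
Ev 3: PC=7 idx=1 pred=T actual=N -> ctr[1]=2
Ev 4: PC=7 idx=1 pred=T actual=T -> ctr[1]=3
Ev 5: PC=7 idx=1 pred=T actual=T -> ctr[1]=3
Ev 6: PC=0 idx=0 pred=T actual=N -> ctr[0]=2
Ev 7: PC=7 idx=1 pred=T actual=T -> ctr[1]=3
Ev 8: PC=7 idx=1 pred=T actual=N -> ctr[1]=2
Ev 9: PC=6 idx=0 pred=T actual=N -> ctr[0]=1
Ev 10: PC=7 idx=1 pred=T actual=T -> ctr[1]=3
Ev 11: PC=7 idx=1 pred=T actual=N -> ctr[1]=2
Ev 12: PC=6 idx=0 pred=N actual=T -> ctr[0]=2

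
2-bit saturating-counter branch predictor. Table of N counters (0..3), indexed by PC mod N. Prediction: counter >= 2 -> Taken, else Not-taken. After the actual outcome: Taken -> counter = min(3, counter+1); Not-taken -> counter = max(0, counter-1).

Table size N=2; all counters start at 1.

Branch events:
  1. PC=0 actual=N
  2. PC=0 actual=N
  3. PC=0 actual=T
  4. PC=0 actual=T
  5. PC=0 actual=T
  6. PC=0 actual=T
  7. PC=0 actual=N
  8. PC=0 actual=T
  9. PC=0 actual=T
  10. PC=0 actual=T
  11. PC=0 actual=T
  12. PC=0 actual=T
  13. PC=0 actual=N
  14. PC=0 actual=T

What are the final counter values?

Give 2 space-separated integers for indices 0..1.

Answer: 3 1

Derivation:
Ev 1: PC=0 idx=0 pred=N actual=N -> ctr[0]=0
Ev 2: PC=0 idx=0 pred=N actual=N -> ctr[0]=0
Ev 3: PC=0 idx=0 pred=N actual=T -> ctr[0]=1
Ev 4: PC=0 idx=0 pred=N actual=T -> ctr[0]=2
Ev 5: PC=0 idx=0 pred=T actual=T -> ctr[0]=3
Ev 6: PC=0 idx=0 pred=T actual=T -> ctr[0]=3
Ev 7: PC=0 idx=0 pred=T actual=N -> ctr[0]=2
Ev 8: PC=0 idx=0 pred=T actual=T -> ctr[0]=3
Ev 9: PC=0 idx=0 pred=T actual=T -> ctr[0]=3
Ev 10: PC=0 idx=0 pred=T actual=T -> ctr[0]=3
Ev 11: PC=0 idx=0 pred=T actual=T -> ctr[0]=3
Ev 12: PC=0 idx=0 pred=T actual=T -> ctr[0]=3
Ev 13: PC=0 idx=0 pred=T actual=N -> ctr[0]=2
Ev 14: PC=0 idx=0 pred=T actual=T -> ctr[0]=3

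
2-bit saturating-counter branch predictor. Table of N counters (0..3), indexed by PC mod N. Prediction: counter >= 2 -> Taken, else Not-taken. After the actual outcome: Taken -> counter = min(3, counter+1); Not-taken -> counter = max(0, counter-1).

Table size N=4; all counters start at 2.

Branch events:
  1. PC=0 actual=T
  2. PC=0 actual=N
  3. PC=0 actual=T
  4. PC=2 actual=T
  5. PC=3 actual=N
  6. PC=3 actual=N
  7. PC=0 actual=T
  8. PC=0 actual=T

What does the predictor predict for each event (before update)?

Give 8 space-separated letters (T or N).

Ev 1: PC=0 idx=0 pred=T actual=T -> ctr[0]=3
Ev 2: PC=0 idx=0 pred=T actual=N -> ctr[0]=2
Ev 3: PC=0 idx=0 pred=T actual=T -> ctr[0]=3
Ev 4: PC=2 idx=2 pred=T actual=T -> ctr[2]=3
Ev 5: PC=3 idx=3 pred=T actual=N -> ctr[3]=1
Ev 6: PC=3 idx=3 pred=N actual=N -> ctr[3]=0
Ev 7: PC=0 idx=0 pred=T actual=T -> ctr[0]=3
Ev 8: PC=0 idx=0 pred=T actual=T -> ctr[0]=3

Answer: T T T T T N T T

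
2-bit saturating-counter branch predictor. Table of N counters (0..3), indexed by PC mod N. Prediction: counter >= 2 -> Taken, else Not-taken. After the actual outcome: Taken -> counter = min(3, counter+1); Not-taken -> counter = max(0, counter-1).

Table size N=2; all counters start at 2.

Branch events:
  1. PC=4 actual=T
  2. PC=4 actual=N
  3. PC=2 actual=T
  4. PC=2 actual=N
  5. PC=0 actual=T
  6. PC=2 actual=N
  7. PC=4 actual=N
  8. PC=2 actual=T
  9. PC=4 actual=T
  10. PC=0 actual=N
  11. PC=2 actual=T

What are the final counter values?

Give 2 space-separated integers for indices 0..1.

Answer: 3 2

Derivation:
Ev 1: PC=4 idx=0 pred=T actual=T -> ctr[0]=3
Ev 2: PC=4 idx=0 pred=T actual=N -> ctr[0]=2
Ev 3: PC=2 idx=0 pred=T actual=T -> ctr[0]=3
Ev 4: PC=2 idx=0 pred=T actual=N -> ctr[0]=2
Ev 5: PC=0 idx=0 pred=T actual=T -> ctr[0]=3
Ev 6: PC=2 idx=0 pred=T actual=N -> ctr[0]=2
Ev 7: PC=4 idx=0 pred=T actual=N -> ctr[0]=1
Ev 8: PC=2 idx=0 pred=N actual=T -> ctr[0]=2
Ev 9: PC=4 idx=0 pred=T actual=T -> ctr[0]=3
Ev 10: PC=0 idx=0 pred=T actual=N -> ctr[0]=2
Ev 11: PC=2 idx=0 pred=T actual=T -> ctr[0]=3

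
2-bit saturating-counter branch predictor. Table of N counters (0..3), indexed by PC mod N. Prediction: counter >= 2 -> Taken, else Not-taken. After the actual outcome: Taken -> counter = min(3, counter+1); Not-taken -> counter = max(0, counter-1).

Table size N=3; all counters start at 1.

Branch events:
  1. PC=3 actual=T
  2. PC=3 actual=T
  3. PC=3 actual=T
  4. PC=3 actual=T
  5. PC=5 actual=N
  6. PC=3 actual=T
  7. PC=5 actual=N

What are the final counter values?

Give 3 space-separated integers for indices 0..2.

Ev 1: PC=3 idx=0 pred=N actual=T -> ctr[0]=2
Ev 2: PC=3 idx=0 pred=T actual=T -> ctr[0]=3
Ev 3: PC=3 idx=0 pred=T actual=T -> ctr[0]=3
Ev 4: PC=3 idx=0 pred=T actual=T -> ctr[0]=3
Ev 5: PC=5 idx=2 pred=N actual=N -> ctr[2]=0
Ev 6: PC=3 idx=0 pred=T actual=T -> ctr[0]=3
Ev 7: PC=5 idx=2 pred=N actual=N -> ctr[2]=0

Answer: 3 1 0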